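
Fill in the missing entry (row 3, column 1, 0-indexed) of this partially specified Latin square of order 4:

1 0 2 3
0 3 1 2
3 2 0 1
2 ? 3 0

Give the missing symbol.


Row 3 contains symbols [0, 2, 3] — missing [1].
Column 1 contains symbols [0, 2, 3] — missing [1].
The missing symbol must appear in both missing sets; intersection = [1].
Therefore the hidden value is 1.

Missing value = 1.


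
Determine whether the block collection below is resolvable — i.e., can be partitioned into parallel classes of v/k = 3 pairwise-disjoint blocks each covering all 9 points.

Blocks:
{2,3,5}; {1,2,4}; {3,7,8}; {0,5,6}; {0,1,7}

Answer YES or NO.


v = 9, block size k = 3, number of blocks = 5.
For resolvability, blocks must partition into parallel classes of size v/k = 3.
Total blocks must therefore be a multiple of 3: 5 = 3·1 + 2 ⇒ not divisible ✗.
Resolvable? NO.

NO


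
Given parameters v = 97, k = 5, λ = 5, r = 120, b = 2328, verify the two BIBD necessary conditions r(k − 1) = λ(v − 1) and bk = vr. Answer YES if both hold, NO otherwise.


Condition (i): r(k − 1) = 120·4 = 480; λ(v − 1) = 5·96 = 480. Match? YES.
Condition (ii): bk = 2328·5 = 11640; vr = 97·120 = 11640. Match? YES.
Both conditions hold? YES.

YES


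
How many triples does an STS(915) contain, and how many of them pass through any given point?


An STS(v) is a 2-(v, 3, 1) BIBD: block size k = 3, λ = 1.
Replication: r(k − 1) = λ(v − 1) ⇒ r·2 = 915 − 1 = 914 ⇒ r = 457.
Block count: bk = vr ⇒ b·3 = 915·457 = 418155 ⇒ b = 139385.

r = 457, b = 139385.


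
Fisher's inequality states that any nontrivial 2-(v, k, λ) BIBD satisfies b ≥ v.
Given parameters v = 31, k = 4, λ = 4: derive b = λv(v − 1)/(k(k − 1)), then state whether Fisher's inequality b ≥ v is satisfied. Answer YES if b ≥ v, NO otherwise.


r = λ(v − 1)/(k − 1) = 4·30/3 = 40.
b = vr/k = 31·40/4 = 310.
Fisher's inequality: b ≥ v ⇔ 310 ≥ 31? YES.

YES


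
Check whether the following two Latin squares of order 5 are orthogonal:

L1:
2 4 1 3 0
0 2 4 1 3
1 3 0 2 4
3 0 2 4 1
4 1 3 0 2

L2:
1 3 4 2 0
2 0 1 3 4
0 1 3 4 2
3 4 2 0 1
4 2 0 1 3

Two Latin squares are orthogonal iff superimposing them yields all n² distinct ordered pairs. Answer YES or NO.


Form the n² = 25 superimposed pairs (L1[i][j], L2[i][j]), row by row (rows and columns indexed from 0):
row 0: (2,1) (4,3) (1,4) (3,2) (0,0)
row 1: (0,2) (2,0) (4,1) (1,3) (3,4)
row 2: (1,0) (3,1) (0,3) (2,4) (4,2)
row 3: (3,3) (0,4) (2,2) (4,0) (1,1)
row 4: (4,4) (1,2) (3,0) (0,1) (2,3)
Orthogonality requires all 25 pairs distinct.
Check by first coordinate: for each symbol s of L1, list the L2 entries in the n cells where L1 = s; they must all differ.
  L1 = 0: L2 entries (in reading order) 0, 2, 3, 4, 1 — all 5 distinct ✓
  L1 = 1: L2 entries (in reading order) 4, 3, 0, 1, 2 — all 5 distinct ✓
  L1 = 2: L2 entries (in reading order) 1, 0, 4, 2, 3 — all 5 distinct ✓
  L1 = 3: L2 entries (in reading order) 2, 4, 1, 3, 0 — all 5 distinct ✓
  L1 = 4: L2 entries (in reading order) 3, 1, 2, 0, 4 — all 5 distinct ✓
Every symbol of L1 meets every symbol of L2 exactly once, so all 25 pairs are distinct (25 of 25).
Conclusion: YES.

YES


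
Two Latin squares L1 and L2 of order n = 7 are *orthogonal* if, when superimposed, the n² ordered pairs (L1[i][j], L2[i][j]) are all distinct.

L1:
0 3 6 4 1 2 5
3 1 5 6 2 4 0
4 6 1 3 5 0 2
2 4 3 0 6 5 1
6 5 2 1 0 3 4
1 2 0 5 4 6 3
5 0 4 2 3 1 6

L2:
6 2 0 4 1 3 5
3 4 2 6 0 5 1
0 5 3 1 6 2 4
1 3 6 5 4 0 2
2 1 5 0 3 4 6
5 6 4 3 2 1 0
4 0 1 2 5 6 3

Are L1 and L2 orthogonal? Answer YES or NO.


Form the n² = 49 superimposed pairs (L1[i][j], L2[i][j]), row by row (rows and columns indexed from 0):
row 0: (0,6) (3,2) (6,0) (4,4) (1,1) (2,3) (5,5)
row 1: (3,3) (1,4) (5,2) (6,6) (2,0) (4,5) (0,1)
row 2: (4,0) (6,5) (1,3) (3,1) (5,6) (0,2) (2,4)
row 3: (2,1) (4,3) (3,6) (0,5) (6,4) (5,0) (1,2)
row 4: (6,2) (5,1) (2,5) (1,0) (0,3) (3,4) (4,6)
row 5: (1,5) (2,6) (0,4) (5,3) (4,2) (6,1) (3,0)
row 6: (5,4) (0,0) (4,1) (2,2) (3,5) (1,6) (6,3)
Orthogonality requires all 49 pairs distinct.
Check by first coordinate: for each symbol s of L1, list the L2 entries in the n cells where L1 = s; they must all differ.
  L1 = 0: L2 entries (in reading order) 6, 1, 2, 5, 3, 4, 0 — all 7 distinct ✓
  L1 = 1: L2 entries (in reading order) 1, 4, 3, 2, 0, 5, 6 — all 7 distinct ✓
  L1 = 2: L2 entries (in reading order) 3, 0, 4, 1, 5, 6, 2 — all 7 distinct ✓
  L1 = 3: L2 entries (in reading order) 2, 3, 1, 6, 4, 0, 5 — all 7 distinct ✓
  L1 = 4: L2 entries (in reading order) 4, 5, 0, 3, 6, 2, 1 — all 7 distinct ✓
  L1 = 5: L2 entries (in reading order) 5, 2, 6, 0, 1, 3, 4 — all 7 distinct ✓
  L1 = 6: L2 entries (in reading order) 0, 6, 5, 4, 2, 1, 3 — all 7 distinct ✓
Every symbol of L1 meets every symbol of L2 exactly once, so all 49 pairs are distinct (49 of 49).
Conclusion: YES.

YES


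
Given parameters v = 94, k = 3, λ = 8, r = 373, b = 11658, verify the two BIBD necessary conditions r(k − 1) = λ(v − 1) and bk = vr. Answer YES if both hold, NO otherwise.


Condition (i): r(k − 1) = 373·2 = 746; λ(v − 1) = 8·93 = 744. Match? NO.
Condition (ii): bk = 11658·3 = 34974; vr = 94·373 = 35062. Match? NO.
Both conditions hold? NO.

NO


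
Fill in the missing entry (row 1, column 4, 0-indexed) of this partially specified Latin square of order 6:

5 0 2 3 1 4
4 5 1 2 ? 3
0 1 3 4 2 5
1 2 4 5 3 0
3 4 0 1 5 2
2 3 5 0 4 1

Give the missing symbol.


Row 1 contains symbols [1, 2, 3, 4, 5] — missing [0].
Column 4 contains symbols [1, 2, 3, 4, 5] — missing [0].
The missing symbol must appear in both missing sets; intersection = [0].
Therefore the hidden value is 0.

Missing value = 0.


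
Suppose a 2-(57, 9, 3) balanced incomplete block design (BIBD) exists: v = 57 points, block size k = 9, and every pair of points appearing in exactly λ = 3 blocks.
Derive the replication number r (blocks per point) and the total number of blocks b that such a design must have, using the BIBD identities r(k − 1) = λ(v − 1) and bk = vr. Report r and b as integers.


Any 2-(v, k, λ) BIBD satisfies two necessary conditions:
  (i)  Each point sits in r blocks, and counting incidences through any fixed point gives r(k − 1) = λ(v − 1), so r = λ(v − 1)/(k − 1).
  (ii) Total incidences bk = vr, so b = vr/k.
Step 1: r = λ(v − 1)/(k − 1) = 3·(57 − 1)/(9 − 1) = 3·56/8 = 168/8 = 21.
Step 2: b = vr/k = 57·21/9 = 1197/9 = 133.
Check integrality: r = 21 ∈ Z ✓, b = 133 ∈ Z ✓.
(These identities are necessary conditions: they determine r and b for any design with these parameters, but do not by themselves prove that one exists.)

r = 21, b = 133.


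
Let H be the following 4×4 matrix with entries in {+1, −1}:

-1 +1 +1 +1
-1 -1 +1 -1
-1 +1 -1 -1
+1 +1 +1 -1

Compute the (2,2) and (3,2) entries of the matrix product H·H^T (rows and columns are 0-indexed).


Row 2 of H: [-1, 1, -1, -1].
Row 3 of H: [1, 1, 1, -1].
(H·H^T)[2][2] = Σ_j H[2][j]·H[2][j] = (-1)² + (1)² + (-1)² + (-1)² = 1 + 1 + 1 + 1 = 4.
(H·H^T)[3][2] = Σ_j H[3][j]·H[2][j] = (1)·(-1) + (1)·(1) + (1)·(-1) + (-1)·(-1) = -1 + 1 + -1 + 1 = 0.
So rows 3 and 2 are orthogonal; the diagonal entry equals n = 4.

(2,2) entry = 4; (3,2) entry = 0.


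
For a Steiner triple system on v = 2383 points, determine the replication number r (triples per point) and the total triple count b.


An STS(v) is a 2-(v, 3, 1) BIBD: block size k = 3, λ = 1.
Replication: r(k − 1) = λ(v − 1) ⇒ r·2 = 2383 − 1 = 2382 ⇒ r = 1191.
Block count: b = v(v − 1)/6 = 2383·2382/6 = 5676306/6 = 946051.

r = 1191, b = 946051.


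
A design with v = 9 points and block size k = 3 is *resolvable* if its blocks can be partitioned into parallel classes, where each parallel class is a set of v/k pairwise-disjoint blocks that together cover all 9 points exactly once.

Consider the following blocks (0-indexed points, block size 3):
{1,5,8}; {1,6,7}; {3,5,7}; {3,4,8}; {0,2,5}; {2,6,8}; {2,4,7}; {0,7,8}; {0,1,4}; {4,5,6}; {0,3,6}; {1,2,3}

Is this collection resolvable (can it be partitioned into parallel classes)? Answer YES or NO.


v = 9, block size k = 3, number of blocks = 12.
For resolvability, blocks must partition into parallel classes of size v/k = 3.
Total blocks must therefore be a multiple of 3: 12 = 3·4 + 0 ⇒ divisible ✓.
Greedy packing gives 4 candidate class(es). Each should be a full parallel class (size 3, covers all 9 points).
  Class 1 (3 blocks): {1,5,8}; {2,4,7}; {0,3,6}. Points covered: [0, 1, 2, 3, 4, 5, 6, 7, 8].
  Class 2 (3 blocks): {1,6,7}; {3,4,8}; {0,2,5}. Points covered: [0, 1, 2, 3, 4, 5, 6, 7, 8].
  Class 3 (3 blocks): {3,5,7}; {2,6,8}; {0,1,4}. Points covered: [0, 1, 2, 3, 4, 5, 6, 7, 8].
  Class 4 (3 blocks): {0,7,8}; {4,5,6}; {1,2,3}. Points covered: [0, 1, 2, 3, 4, 5, 6, 7, 8].
All classes full (size 3)? YES. All classes cover every point? YES.
Resolvable? YES.

YES


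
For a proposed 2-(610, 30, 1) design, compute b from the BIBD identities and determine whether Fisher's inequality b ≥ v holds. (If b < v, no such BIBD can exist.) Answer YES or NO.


r = λ(v − 1)/(k − 1) = 1·609/29 = 21.
b = vr/k = 610·21/30 = 427.
Fisher's inequality: b ≥ v ⇔ 427 ≥ 610? NO.

NO


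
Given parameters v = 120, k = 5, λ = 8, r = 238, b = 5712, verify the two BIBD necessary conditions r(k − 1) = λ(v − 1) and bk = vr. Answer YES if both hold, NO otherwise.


Condition (i): r(k − 1) = 238·4 = 952; λ(v − 1) = 8·119 = 952. Match? YES.
Condition (ii): bk = 5712·5 = 28560; vr = 120·238 = 28560. Match? YES.
Both conditions hold? YES.

YES


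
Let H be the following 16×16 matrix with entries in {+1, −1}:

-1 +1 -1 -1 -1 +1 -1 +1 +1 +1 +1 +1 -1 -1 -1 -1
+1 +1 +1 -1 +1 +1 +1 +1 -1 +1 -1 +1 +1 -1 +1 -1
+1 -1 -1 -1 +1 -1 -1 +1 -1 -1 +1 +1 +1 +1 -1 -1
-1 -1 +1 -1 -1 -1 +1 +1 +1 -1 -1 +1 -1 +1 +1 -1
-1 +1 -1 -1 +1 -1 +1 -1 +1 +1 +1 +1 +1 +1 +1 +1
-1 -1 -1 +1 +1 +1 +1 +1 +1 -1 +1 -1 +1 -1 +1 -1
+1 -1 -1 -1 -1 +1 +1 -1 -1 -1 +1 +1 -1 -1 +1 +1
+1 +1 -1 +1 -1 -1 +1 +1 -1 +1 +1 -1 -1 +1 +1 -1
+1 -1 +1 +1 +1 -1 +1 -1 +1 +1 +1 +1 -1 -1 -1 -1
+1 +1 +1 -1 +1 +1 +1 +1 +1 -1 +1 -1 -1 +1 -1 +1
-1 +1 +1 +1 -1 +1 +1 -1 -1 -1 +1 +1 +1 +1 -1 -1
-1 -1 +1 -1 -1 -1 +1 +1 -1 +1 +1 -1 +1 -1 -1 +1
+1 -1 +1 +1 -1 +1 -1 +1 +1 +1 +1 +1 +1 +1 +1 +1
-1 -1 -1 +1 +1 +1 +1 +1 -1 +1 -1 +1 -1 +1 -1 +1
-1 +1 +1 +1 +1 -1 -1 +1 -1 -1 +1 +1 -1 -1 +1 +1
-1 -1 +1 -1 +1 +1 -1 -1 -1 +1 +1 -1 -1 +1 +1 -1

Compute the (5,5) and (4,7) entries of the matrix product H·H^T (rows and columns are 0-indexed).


Row 4 of H: [-1, 1, -1, -1, 1, -1, 1, -1, 1, 1, 1, 1, 1, 1, 1, 1].
Row 5 of H: [-1, -1, -1, 1, 1, 1, 1, 1, 1, -1, 1, -1, 1, -1, 1, -1].
Row 7 of H: [1, 1, -1, 1, -1, -1, 1, 1, -1, 1, 1, -1, -1, 1, 1, -1].
(H·H^T)[5][5] = Σ_j H[5][j]·H[5][j] = (-1)² + (-1)² + (-1)² + (1)² + (1)² + (1)² + (1)² + (1)² + (1)² + (-1)² + (1)² + (-1)² + (1)² + (-1)² + (1)² + (-1)² = 1 + 1 + 1 + 1 + 1 + 1 + 1 + 1 + 1 + 1 + 1 + 1 + 1 + 1 + 1 + 1 = 16.
(H·H^T)[4][7] = Σ_j H[4][j]·H[7][j] = (-1)·(1) + (1)·(1) + (-1)·(-1) + (-1)·(1) + (1)·(-1) + (-1)·(-1) + (1)·(1) + (-1)·(1) + (1)·(-1) + (1)·(1) + (1)·(1) + (1)·(-1) + (1)·(-1) + (1)·(1) + (1)·(1) + (1)·(-1) = -1 + 1 + 1 + -1 + -1 + 1 + 1 + -1 + -1 + 1 + 1 + -1 + -1 + 1 + 1 + -1 = 0.
So rows 4 and 7 are orthogonal; the diagonal entry equals n = 16.

(5,5) entry = 16; (4,7) entry = 0.


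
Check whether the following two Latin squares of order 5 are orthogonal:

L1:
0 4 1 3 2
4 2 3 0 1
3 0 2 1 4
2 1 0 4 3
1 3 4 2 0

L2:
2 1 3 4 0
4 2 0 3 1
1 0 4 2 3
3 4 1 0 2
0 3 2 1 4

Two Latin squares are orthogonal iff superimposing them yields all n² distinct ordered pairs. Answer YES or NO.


Form the n² = 25 superimposed pairs (L1[i][j], L2[i][j]), row by row (rows and columns indexed from 0):
row 0: (0,2) (4,1) (1,3) (3,4) (2,0)
row 1: (4,4) (2,2) (3,0) (0,3) (1,1)
row 2: (3,1) (0,0) (2,4) (1,2) (4,3)
row 3: (2,3) (1,4) (0,1) (4,0) (3,2)
row 4: (1,0) (3,3) (4,2) (2,1) (0,4)
Orthogonality requires all 25 pairs distinct.
Check by first coordinate: for each symbol s of L1, list the L2 entries in the n cells where L1 = s; they must all differ.
  L1 = 0: L2 entries (in reading order) 2, 3, 0, 1, 4 — all 5 distinct ✓
  L1 = 1: L2 entries (in reading order) 3, 1, 2, 4, 0 — all 5 distinct ✓
  L1 = 2: L2 entries (in reading order) 0, 2, 4, 3, 1 — all 5 distinct ✓
  L1 = 3: L2 entries (in reading order) 4, 0, 1, 2, 3 — all 5 distinct ✓
  L1 = 4: L2 entries (in reading order) 1, 4, 3, 0, 2 — all 5 distinct ✓
Every symbol of L1 meets every symbol of L2 exactly once, so all 25 pairs are distinct (25 of 25).
Conclusion: YES.

YES


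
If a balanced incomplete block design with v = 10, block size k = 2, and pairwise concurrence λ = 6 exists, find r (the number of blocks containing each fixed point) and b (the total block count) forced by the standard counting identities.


Any 2-(v, k, λ) BIBD satisfies two necessary conditions:
  (i)  Each point sits in r blocks, and counting incidences through any fixed point gives r(k − 1) = λ(v − 1), so r = λ(v − 1)/(k − 1).
  (ii) Total incidences bk = vr, so b = vr/k.
Step 1: r = λ(v − 1)/(k − 1) = 6·(10 − 1)/(2 − 1) = 6·9/1 = 54/1 = 54.
Step 2: b = vr/k = 10·54/2 = 540/2 = 270.
Check integrality: r = 54 ∈ Z ✓, b = 270 ∈ Z ✓.
(These identities are necessary conditions: they determine r and b for any design with these parameters, but do not by themselves prove that one exists.)

r = 54, b = 270.


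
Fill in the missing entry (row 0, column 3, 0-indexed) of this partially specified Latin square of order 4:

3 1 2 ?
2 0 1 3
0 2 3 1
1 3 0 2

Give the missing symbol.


Row 0 contains symbols [1, 2, 3] — missing [0].
Column 3 contains symbols [1, 2, 3] — missing [0].
The missing symbol must appear in both missing sets; intersection = [0].
Therefore the hidden value is 0.

Missing value = 0.


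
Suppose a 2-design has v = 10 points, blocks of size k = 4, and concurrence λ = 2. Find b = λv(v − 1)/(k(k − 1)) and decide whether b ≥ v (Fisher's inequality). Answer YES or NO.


b = λv(v − 1)/(k(k − 1)) = 2·10·9/(4·3) = 180/12 = 15.
Compare with v = 10: b ≥ v, so Fisher's inequality holds.

YES


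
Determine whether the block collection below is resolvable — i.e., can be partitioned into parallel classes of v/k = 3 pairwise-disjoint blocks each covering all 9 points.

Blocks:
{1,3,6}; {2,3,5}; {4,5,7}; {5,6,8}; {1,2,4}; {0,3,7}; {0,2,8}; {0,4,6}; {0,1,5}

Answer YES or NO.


v = 9, block size k = 3, number of blocks = 9.
For resolvability, blocks must partition into parallel classes of size v/k = 3.
Total blocks must therefore be a multiple of 3: 9 = 3·3 + 0 ⇒ divisible ✓.
Consider block {2,3,5}. The only other block(s) in the collection disjoint from it are {0,4,6} — just 1 block(s). Any parallel class containing {2,3,5} would need 2 other blocks each disjoint from it, so no parallel class of size 3 can contain {2,3,5}.
Since every block must belong to some parallel class in a resolution, the collection cannot be partitioned into parallel classes.
Resolvable? NO.

NO


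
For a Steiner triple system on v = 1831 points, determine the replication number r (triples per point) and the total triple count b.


An STS(v) is a 2-(v, 3, 1) BIBD: block size k = 3, λ = 1.
Replication: r(k − 1) = λ(v − 1) ⇒ r·2 = 1831 − 1 = 1830 ⇒ r = 915.
Block count: b = v(v − 1)/6 = 1831·1830/6 = 3350730/6 = 558455.

r = 915, b = 558455.


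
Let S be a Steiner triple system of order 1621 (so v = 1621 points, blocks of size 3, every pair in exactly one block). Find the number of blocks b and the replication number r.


An STS(v) is a 2-(v, 3, 1) BIBD: block size k = 3, λ = 1.
Replication: r(k − 1) = λ(v − 1) ⇒ r·2 = 1621 − 1 = 1620 ⇒ r = 810.
Block count: bk = vr ⇒ b·3 = 1621·810 = 1313010 ⇒ b = 437670.

r = 810, b = 437670.


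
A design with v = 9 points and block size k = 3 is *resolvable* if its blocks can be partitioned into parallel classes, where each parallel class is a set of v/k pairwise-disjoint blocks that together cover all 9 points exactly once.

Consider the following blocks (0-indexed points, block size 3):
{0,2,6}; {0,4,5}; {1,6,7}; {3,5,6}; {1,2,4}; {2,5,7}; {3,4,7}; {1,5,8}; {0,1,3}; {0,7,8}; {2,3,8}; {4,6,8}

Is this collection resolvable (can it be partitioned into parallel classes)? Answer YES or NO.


v = 9, block size k = 3, number of blocks = 12.
For resolvability, blocks must partition into parallel classes of size v/k = 3.
Total blocks must therefore be a multiple of 3: 12 = 3·4 + 0 ⇒ divisible ✓.
Greedy packing gives 4 candidate class(es). Each should be a full parallel class (size 3, covers all 9 points).
  Class 1 (3 blocks): {0,2,6}; {3,4,7}; {1,5,8}. Points covered: [0, 1, 2, 3, 4, 5, 6, 7, 8].
  Class 2 (3 blocks): {0,4,5}; {1,6,7}; {2,3,8}. Points covered: [0, 1, 2, 3, 4, 5, 6, 7, 8].
  Class 3 (3 blocks): {3,5,6}; {1,2,4}; {0,7,8}. Points covered: [0, 1, 2, 3, 4, 5, 6, 7, 8].
  Class 4 (3 blocks): {2,5,7}; {0,1,3}; {4,6,8}. Points covered: [0, 1, 2, 3, 4, 5, 6, 7, 8].
All classes full (size 3)? YES. All classes cover every point? YES.
Resolvable? YES.

YES


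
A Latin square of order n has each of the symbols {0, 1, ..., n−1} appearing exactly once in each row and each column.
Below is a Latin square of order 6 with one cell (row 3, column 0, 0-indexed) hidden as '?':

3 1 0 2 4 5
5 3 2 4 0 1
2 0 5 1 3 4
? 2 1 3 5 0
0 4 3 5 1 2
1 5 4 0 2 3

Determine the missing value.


Row 3 contains symbols [0, 1, 2, 3, 5] — missing [4].
Column 0 contains symbols [0, 1, 2, 3, 5] — missing [4].
The missing symbol must appear in both missing sets; intersection = [4].
Therefore the hidden value is 4.

Missing value = 4.


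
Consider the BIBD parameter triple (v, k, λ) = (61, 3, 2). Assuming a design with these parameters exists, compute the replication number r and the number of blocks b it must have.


Any 2-(v, k, λ) BIBD satisfies two necessary conditions:
  (i)  Each point sits in r blocks, and counting incidences through any fixed point gives r(k − 1) = λ(v − 1), so r = λ(v − 1)/(k − 1).
  (ii) Total incidences bk = vr, so b = vr/k.
Step 1: r = λ(v − 1)/(k − 1) = 2·(61 − 1)/(3 − 1) = 2·60/2 = 120/2 = 60.
Step 2: b = vr/k = 61·60/3 = 3660/3 = 1220.
Check integrality: r = 60 ∈ Z ✓, b = 1220 ∈ Z ✓.
(These identities are necessary conditions: they determine r and b for any design with these parameters, but do not by themselves prove that one exists.)

r = 60, b = 1220.


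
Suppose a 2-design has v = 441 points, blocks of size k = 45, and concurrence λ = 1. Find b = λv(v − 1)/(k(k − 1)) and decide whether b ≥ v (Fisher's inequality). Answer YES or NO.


b = λv(v − 1)/(k(k − 1)) = 1·441·440/(45·44) = 194040/1980 = 98.
Compare with v = 441: b < v, so Fisher's inequality fails.

NO


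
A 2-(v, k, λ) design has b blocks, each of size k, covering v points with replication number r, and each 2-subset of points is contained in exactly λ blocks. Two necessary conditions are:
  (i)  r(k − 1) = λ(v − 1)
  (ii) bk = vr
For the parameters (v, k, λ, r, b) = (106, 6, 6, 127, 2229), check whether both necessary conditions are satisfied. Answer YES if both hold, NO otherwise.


Condition (i): r(k − 1) = 127·5 = 635; λ(v − 1) = 6·105 = 630. Match? NO.
Condition (ii): bk = 2229·6 = 13374; vr = 106·127 = 13462. Match? NO.
Both conditions hold? NO.

NO


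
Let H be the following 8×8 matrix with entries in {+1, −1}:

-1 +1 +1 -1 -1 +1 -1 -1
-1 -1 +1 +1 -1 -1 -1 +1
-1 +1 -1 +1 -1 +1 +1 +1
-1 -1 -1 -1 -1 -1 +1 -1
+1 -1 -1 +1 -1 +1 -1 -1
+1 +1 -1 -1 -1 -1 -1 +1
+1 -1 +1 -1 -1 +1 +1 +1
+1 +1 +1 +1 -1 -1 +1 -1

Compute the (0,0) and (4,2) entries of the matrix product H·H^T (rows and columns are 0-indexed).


Row 0 of H: [-1, 1, 1, -1, -1, 1, -1, -1].
Row 2 of H: [-1, 1, -1, 1, -1, 1, 1, 1].
Row 4 of H: [1, -1, -1, 1, -1, 1, -1, -1].
(H·H^T)[0][0] = Σ_j H[0][j]·H[0][j] = (-1)² + (1)² + (1)² + (-1)² + (-1)² + (1)² + (-1)² + (-1)² = 1 + 1 + 1 + 1 + 1 + 1 + 1 + 1 = 8.
(H·H^T)[4][2] = Σ_j H[4][j]·H[2][j] = (1)·(-1) + (-1)·(1) + (-1)·(-1) + (1)·(1) + (-1)·(-1) + (1)·(1) + (-1)·(1) + (-1)·(1) = -1 + -1 + 1 + 1 + 1 + 1 + -1 + -1 = 0.
So rows 4 and 2 are orthogonal; the diagonal entry equals n = 8.

(0,0) entry = 8; (4,2) entry = 0.


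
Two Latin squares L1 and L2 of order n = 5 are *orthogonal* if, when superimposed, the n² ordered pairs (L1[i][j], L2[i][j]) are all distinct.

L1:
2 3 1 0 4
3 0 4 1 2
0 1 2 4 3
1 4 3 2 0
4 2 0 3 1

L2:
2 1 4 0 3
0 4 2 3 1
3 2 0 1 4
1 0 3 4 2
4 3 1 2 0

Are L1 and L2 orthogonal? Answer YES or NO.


Form the n² = 25 superimposed pairs (L1[i][j], L2[i][j]), row by row (rows and columns indexed from 0):
row 0: (2,2) (3,1) (1,4) (0,0) (4,3)
row 1: (3,0) (0,4) (4,2) (1,3) (2,1)
row 2: (0,3) (1,2) (2,0) (4,1) (3,4)
row 3: (1,1) (4,0) (3,3) (2,4) (0,2)
row 4: (4,4) (2,3) (0,1) (3,2) (1,0)
Orthogonality requires all 25 pairs distinct.
Check by first coordinate: for each symbol s of L1, list the L2 entries in the n cells where L1 = s; they must all differ.
  L1 = 0: L2 entries (in reading order) 0, 4, 3, 2, 1 — all 5 distinct ✓
  L1 = 1: L2 entries (in reading order) 4, 3, 2, 1, 0 — all 5 distinct ✓
  L1 = 2: L2 entries (in reading order) 2, 1, 0, 4, 3 — all 5 distinct ✓
  L1 = 3: L2 entries (in reading order) 1, 0, 4, 3, 2 — all 5 distinct ✓
  L1 = 4: L2 entries (in reading order) 3, 2, 1, 0, 4 — all 5 distinct ✓
Every symbol of L1 meets every symbol of L2 exactly once, so all 25 pairs are distinct (25 of 25).
Conclusion: YES.

YES


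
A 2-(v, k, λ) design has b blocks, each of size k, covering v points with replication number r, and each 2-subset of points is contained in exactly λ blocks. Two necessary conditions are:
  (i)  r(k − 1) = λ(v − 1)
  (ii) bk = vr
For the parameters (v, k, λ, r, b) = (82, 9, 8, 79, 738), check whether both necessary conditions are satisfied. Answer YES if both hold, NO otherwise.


Condition (i): r(k − 1) = 79·8 = 632; λ(v − 1) = 8·81 = 648. Match? NO.
Condition (ii): bk = 738·9 = 6642; vr = 82·79 = 6478. Match? NO.
Both conditions hold? NO.

NO


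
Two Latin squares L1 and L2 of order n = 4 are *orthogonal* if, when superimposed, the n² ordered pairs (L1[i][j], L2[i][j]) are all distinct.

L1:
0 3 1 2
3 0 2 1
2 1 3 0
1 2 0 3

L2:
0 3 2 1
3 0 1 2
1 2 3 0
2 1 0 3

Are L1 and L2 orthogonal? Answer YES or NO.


Form the n² = 16 superimposed pairs (L1[i][j], L2[i][j]), row by row (rows and columns indexed from 0):
row 0: (0,0) (3,3) (1,2) (2,1)
row 1: (3,3) (0,0) (2,1) (1,2)
row 2: (2,1) (1,2) (3,3) (0,0)
row 3: (1,2) (2,1) (0,0) (3,3)
Orthogonality requires all 16 pairs distinct.
But the pair (3,3) repeats: cell (0,1) has L1 = 3, L2 = 3, and cell (1,0) has L1 = 3, L2 = 3.
A repeated pair means some other pair never occurs (only 4 distinct pairs out of 16), so the squares are not orthogonal.
Conclusion: NO.

NO


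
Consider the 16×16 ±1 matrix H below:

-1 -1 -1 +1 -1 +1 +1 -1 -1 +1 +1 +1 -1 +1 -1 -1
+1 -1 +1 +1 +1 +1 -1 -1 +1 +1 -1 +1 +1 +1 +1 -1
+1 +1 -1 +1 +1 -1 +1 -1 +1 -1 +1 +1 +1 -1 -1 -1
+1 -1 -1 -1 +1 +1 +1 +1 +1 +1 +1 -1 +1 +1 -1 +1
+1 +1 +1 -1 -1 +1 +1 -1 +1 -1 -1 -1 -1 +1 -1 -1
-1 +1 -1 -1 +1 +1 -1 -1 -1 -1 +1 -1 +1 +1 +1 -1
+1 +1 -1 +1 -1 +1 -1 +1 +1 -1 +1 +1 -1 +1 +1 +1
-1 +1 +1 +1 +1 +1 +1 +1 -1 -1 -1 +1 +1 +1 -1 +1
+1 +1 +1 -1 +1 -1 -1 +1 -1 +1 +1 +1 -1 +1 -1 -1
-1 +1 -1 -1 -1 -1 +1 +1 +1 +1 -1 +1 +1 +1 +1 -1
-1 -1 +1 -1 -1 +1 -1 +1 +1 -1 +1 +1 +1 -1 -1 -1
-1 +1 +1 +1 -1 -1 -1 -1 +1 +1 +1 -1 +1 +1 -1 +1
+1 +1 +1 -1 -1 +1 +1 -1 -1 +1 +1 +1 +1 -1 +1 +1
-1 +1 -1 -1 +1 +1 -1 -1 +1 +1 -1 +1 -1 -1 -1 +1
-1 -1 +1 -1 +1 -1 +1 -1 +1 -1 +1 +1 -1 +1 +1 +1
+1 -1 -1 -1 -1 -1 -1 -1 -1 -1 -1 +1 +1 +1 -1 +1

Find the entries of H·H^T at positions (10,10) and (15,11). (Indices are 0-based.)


Row 10 of H: [-1, -1, 1, -1, -1, 1, -1, 1, 1, -1, 1, 1, 1, -1, -1, -1].
Row 11 of H: [-1, 1, 1, 1, -1, -1, -1, -1, 1, 1, 1, -1, 1, 1, -1, 1].
Row 15 of H: [1, -1, -1, -1, -1, -1, -1, -1, -1, -1, -1, 1, 1, 1, -1, 1].
(H·H^T)[10][10] = Σ_j H[10][j]·H[10][j] = (-1)² + (-1)² + (1)² + (-1)² + (-1)² + (1)² + (-1)² + (1)² + (1)² + (-1)² + (1)² + (1)² + (1)² + (-1)² + (-1)² + (-1)² = 1 + 1 + 1 + 1 + 1 + 1 + 1 + 1 + 1 + 1 + 1 + 1 + 1 + 1 + 1 + 1 = 16.
(H·H^T)[15][11] = Σ_j H[15][j]·H[11][j] = (1)·(-1) + (-1)·(1) + (-1)·(1) + (-1)·(1) + (-1)·(-1) + (-1)·(-1) + (-1)·(-1) + (-1)·(-1) + (-1)·(1) + (-1)·(1) + (-1)·(1) + (1)·(-1) + (1)·(1) + (1)·(1) + (-1)·(-1) + (1)·(1) = -1 + -1 + -1 + -1 + 1 + 1 + 1 + 1 + -1 + -1 + -1 + -1 + 1 + 1 + 1 + 1 = 0.
So rows 15 and 11 are orthogonal; the diagonal entry equals n = 16.

(10,10) entry = 16; (15,11) entry = 0.


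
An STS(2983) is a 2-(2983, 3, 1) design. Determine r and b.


An STS(v) is a 2-(v, 3, 1) BIBD: block size k = 3, λ = 1.
Replication: r(k − 1) = λ(v − 1) ⇒ r·2 = 2983 − 1 = 2982 ⇒ r = 1491.
Block count: b = v(v − 1)/6 = 2983·2982/6 = 8895306/6 = 1482551.
(Check via bk = vr: 1482551·3 = 4447653 = 2983·1491 = 4447653 ✓.)

r = 1491, b = 1482551.


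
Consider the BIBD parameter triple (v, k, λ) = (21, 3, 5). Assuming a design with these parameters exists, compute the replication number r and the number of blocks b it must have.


Any 2-(v, k, λ) BIBD satisfies two necessary conditions:
  (i)  Each point sits in r blocks, and counting incidences through any fixed point gives r(k − 1) = λ(v − 1), so r = λ(v − 1)/(k − 1).
  (ii) Total incidences bk = vr, so b = vr/k.
Step 1: r = λ(v − 1)/(k − 1) = 5·(21 − 1)/(3 − 1) = 5·20/2 = 100/2 = 50.
Step 2: b = vr/k = 21·50/3 = 1050/3 = 350.
Check integrality: r = 50 ∈ Z ✓, b = 350 ∈ Z ✓.
(These identities are necessary conditions: they determine r and b for any design with these parameters, but do not by themselves prove that one exists.)

r = 50, b = 350.


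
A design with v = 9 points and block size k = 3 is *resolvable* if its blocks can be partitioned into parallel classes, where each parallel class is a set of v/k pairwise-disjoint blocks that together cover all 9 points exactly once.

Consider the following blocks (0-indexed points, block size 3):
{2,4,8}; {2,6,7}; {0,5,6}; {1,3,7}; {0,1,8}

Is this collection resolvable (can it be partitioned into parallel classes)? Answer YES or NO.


v = 9, block size k = 3, number of blocks = 5.
For resolvability, blocks must partition into parallel classes of size v/k = 3.
Total blocks must therefore be a multiple of 3: 5 = 3·1 + 2 ⇒ not divisible ✗.
Resolvable? NO.

NO


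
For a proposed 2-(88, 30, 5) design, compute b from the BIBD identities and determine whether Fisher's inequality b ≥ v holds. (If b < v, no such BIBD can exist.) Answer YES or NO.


b = λv(v − 1)/(k(k − 1)) = 5·88·87/(30·29) = 38280/870 = 44.
Compare with v = 88: b < v, so Fisher's inequality fails.

NO


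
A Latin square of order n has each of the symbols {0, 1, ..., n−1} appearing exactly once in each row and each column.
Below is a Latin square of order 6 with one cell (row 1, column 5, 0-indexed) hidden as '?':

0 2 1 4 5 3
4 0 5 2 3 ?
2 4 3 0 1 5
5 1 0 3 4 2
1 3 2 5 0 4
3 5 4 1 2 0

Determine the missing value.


Row 1 contains symbols [0, 2, 3, 4, 5] — missing [1].
Column 5 contains symbols [0, 2, 3, 4, 5] — missing [1].
The missing symbol must appear in both missing sets; intersection = [1].
Therefore the hidden value is 1.

Missing value = 1.


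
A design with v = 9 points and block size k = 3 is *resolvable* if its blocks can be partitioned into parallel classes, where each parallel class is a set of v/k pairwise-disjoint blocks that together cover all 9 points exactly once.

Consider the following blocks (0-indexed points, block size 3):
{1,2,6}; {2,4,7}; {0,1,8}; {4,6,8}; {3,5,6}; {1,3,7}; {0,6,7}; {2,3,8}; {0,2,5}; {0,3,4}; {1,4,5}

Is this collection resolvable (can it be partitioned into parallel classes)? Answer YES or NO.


v = 9, block size k = 3, number of blocks = 11.
For resolvability, blocks must partition into parallel classes of size v/k = 3.
Total blocks must therefore be a multiple of 3: 11 = 3·3 + 2 ⇒ not divisible ✗.
Resolvable? NO.

NO


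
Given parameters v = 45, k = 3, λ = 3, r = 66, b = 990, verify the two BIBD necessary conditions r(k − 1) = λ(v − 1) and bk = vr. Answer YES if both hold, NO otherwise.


Condition (i): r(k − 1) = 66·2 = 132; λ(v − 1) = 3·44 = 132. Match? YES.
Condition (ii): bk = 990·3 = 2970; vr = 45·66 = 2970. Match? YES.
Both conditions hold? YES.

YES


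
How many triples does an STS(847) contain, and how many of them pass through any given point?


An STS(v) is a 2-(v, 3, 1) BIBD: block size k = 3, λ = 1.
Replication: r(k − 1) = λ(v − 1) ⇒ r·2 = 847 − 1 = 846 ⇒ r = 423.
Block count: b = v(v − 1)/6 = 847·846/6 = 716562/6 = 119427.

r = 423, b = 119427.


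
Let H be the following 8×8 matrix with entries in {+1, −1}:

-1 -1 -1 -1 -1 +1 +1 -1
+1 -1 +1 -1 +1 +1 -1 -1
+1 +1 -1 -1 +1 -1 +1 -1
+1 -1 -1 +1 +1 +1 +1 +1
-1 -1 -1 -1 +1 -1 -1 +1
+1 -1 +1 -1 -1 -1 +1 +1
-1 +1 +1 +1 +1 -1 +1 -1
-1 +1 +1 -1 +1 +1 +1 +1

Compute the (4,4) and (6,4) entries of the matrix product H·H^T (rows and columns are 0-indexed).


Row 4 of H: [-1, -1, -1, -1, 1, -1, -1, 1].
Row 6 of H: [-1, 1, 1, 1, 1, -1, 1, -1].
(H·H^T)[4][4] = Σ_j H[4][j]·H[4][j] = (-1)² + (-1)² + (-1)² + (-1)² + (1)² + (-1)² + (-1)² + (1)² = 1 + 1 + 1 + 1 + 1 + 1 + 1 + 1 = 8.
(H·H^T)[6][4] = Σ_j H[6][j]·H[4][j] = (-1)·(-1) + (1)·(-1) + (1)·(-1) + (1)·(-1) + (1)·(1) + (-1)·(-1) + (1)·(-1) + (-1)·(1) = 1 + -1 + -1 + -1 + 1 + 1 + -1 + -1 = -2.
Rows 6 and 4 are not orthogonal (dot product = -2 ≠ 0), so H is not a Hadamard matrix.

(4,4) entry = 8; (6,4) entry = -2.


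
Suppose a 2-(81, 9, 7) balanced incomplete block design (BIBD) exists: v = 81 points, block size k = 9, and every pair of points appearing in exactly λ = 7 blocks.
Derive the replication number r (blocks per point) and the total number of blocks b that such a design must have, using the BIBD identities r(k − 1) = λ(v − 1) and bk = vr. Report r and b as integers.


Any 2-(v, k, λ) BIBD satisfies two necessary conditions:
  (i)  Each point sits in r blocks, and counting incidences through any fixed point gives r(k − 1) = λ(v − 1), so r = λ(v − 1)/(k − 1).
  (ii) Total incidences bk = vr, so b = vr/k.
Step 1: r = λ(v − 1)/(k − 1) = 7·(81 − 1)/(9 − 1) = 7·80/8 = 560/8 = 70.
Step 2: b = vr/k = 81·70/9 = 5670/9 = 630.
Check integrality: r = 70 ∈ Z ✓, b = 630 ∈ Z ✓.
(These identities are necessary conditions: they determine r and b for any design with these parameters, but do not by themselves prove that one exists.)

r = 70, b = 630.


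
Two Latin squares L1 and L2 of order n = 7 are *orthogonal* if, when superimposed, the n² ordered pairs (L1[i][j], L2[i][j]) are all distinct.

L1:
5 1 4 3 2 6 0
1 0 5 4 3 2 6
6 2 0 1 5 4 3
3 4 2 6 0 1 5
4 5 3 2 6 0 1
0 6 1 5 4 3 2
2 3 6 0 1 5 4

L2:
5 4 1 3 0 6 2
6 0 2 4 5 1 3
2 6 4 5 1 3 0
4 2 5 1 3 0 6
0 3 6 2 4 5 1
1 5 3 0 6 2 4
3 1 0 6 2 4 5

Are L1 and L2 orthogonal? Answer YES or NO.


Form the n² = 49 superimposed pairs (L1[i][j], L2[i][j]), row by row (rows and columns indexed from 0):
row 0: (5,5) (1,4) (4,1) (3,3) (2,0) (6,6) (0,2)
row 1: (1,6) (0,0) (5,2) (4,4) (3,5) (2,1) (6,3)
row 2: (6,2) (2,6) (0,4) (1,5) (5,1) (4,3) (3,0)
row 3: (3,4) (4,2) (2,5) (6,1) (0,3) (1,0) (5,6)
row 4: (4,0) (5,3) (3,6) (2,2) (6,4) (0,5) (1,1)
row 5: (0,1) (6,5) (1,3) (5,0) (4,6) (3,2) (2,4)
row 6: (2,3) (3,1) (6,0) (0,6) (1,2) (5,4) (4,5)
Orthogonality requires all 49 pairs distinct.
Check by first coordinate: for each symbol s of L1, list the L2 entries in the n cells where L1 = s; they must all differ.
  L1 = 0: L2 entries (in reading order) 2, 0, 4, 3, 5, 1, 6 — all 7 distinct ✓
  L1 = 1: L2 entries (in reading order) 4, 6, 5, 0, 1, 3, 2 — all 7 distinct ✓
  L1 = 2: L2 entries (in reading order) 0, 1, 6, 5, 2, 4, 3 — all 7 distinct ✓
  L1 = 3: L2 entries (in reading order) 3, 5, 0, 4, 6, 2, 1 — all 7 distinct ✓
  L1 = 4: L2 entries (in reading order) 1, 4, 3, 2, 0, 6, 5 — all 7 distinct ✓
  L1 = 5: L2 entries (in reading order) 5, 2, 1, 6, 3, 0, 4 — all 7 distinct ✓
  L1 = 6: L2 entries (in reading order) 6, 3, 2, 1, 4, 5, 0 — all 7 distinct ✓
Every symbol of L1 meets every symbol of L2 exactly once, so all 49 pairs are distinct (49 of 49).
Conclusion: YES.

YES


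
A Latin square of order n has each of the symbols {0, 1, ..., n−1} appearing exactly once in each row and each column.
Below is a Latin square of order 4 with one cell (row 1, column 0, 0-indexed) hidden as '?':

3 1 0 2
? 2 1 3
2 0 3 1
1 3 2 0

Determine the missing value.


Row 1 contains symbols [1, 2, 3] — missing [0].
Column 0 contains symbols [1, 2, 3] — missing [0].
The missing symbol must appear in both missing sets; intersection = [0].
Therefore the hidden value is 0.

Missing value = 0.


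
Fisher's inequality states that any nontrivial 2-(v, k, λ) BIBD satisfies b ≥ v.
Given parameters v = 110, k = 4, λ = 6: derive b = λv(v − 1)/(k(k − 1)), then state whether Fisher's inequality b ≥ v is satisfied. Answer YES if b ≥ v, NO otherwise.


r = λ(v − 1)/(k − 1) = 6·109/3 = 218.
b = vr/k = 110·218/4 = 5995.
Fisher's inequality: b ≥ v ⇔ 5995 ≥ 110? YES.

YES


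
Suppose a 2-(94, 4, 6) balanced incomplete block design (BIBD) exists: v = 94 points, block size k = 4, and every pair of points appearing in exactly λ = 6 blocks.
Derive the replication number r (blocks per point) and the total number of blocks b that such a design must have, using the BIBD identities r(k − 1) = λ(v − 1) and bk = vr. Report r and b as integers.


Any 2-(v, k, λ) BIBD satisfies two necessary conditions:
  (i)  Each point sits in r blocks, and counting incidences through any fixed point gives r(k − 1) = λ(v − 1), so r = λ(v − 1)/(k − 1).
  (ii) Total incidences bk = vr, so b = vr/k.
Step 1: r = λ(v − 1)/(k − 1) = 6·(94 − 1)/(4 − 1) = 6·93/3 = 558/3 = 186.
Step 2: b = vr/k = 94·186/4 = 17484/4 = 4371.
Check integrality: r = 186 ∈ Z ✓, b = 4371 ∈ Z ✓.
(These identities are necessary conditions: they determine r and b for any design with these parameters, but do not by themselves prove that one exists.)

r = 186, b = 4371.


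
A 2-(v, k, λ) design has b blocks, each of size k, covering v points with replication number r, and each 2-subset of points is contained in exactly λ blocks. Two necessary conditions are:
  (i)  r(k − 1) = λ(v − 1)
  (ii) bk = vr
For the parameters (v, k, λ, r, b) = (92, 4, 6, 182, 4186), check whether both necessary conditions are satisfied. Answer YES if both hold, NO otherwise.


Condition (i): r(k − 1) = 182·3 = 546; λ(v − 1) = 6·91 = 546. Match? YES.
Condition (ii): bk = 4186·4 = 16744; vr = 92·182 = 16744. Match? YES.
Both conditions hold? YES.

YES


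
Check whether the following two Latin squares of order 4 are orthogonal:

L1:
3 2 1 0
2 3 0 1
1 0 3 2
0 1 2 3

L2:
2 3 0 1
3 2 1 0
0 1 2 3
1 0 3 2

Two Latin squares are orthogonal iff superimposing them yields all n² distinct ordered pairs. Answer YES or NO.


Form the n² = 16 superimposed pairs (L1[i][j], L2[i][j]), row by row (rows and columns indexed from 0):
row 0: (3,2) (2,3) (1,0) (0,1)
row 1: (2,3) (3,2) (0,1) (1,0)
row 2: (1,0) (0,1) (3,2) (2,3)
row 3: (0,1) (1,0) (2,3) (3,2)
Orthogonality requires all 16 pairs distinct.
But the pair (2,3) repeats: cell (0,1) has L1 = 2, L2 = 3, and cell (1,0) has L1 = 2, L2 = 3.
A repeated pair means some other pair never occurs (only 4 distinct pairs out of 16), so the squares are not orthogonal.
Conclusion: NO.

NO


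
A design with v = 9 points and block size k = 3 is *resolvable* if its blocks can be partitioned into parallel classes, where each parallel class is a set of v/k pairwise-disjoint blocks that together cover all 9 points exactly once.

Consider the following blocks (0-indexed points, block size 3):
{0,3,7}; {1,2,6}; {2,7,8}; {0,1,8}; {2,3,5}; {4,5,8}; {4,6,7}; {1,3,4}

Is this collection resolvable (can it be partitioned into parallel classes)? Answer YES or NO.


v = 9, block size k = 3, number of blocks = 8.
For resolvability, blocks must partition into parallel classes of size v/k = 3.
Total blocks must therefore be a multiple of 3: 8 = 3·2 + 2 ⇒ not divisible ✗.
Resolvable? NO.

NO


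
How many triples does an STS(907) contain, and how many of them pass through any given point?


An STS(v) is a 2-(v, 3, 1) BIBD: block size k = 3, λ = 1.
Replication: r(k − 1) = λ(v − 1) ⇒ r·2 = 907 − 1 = 906 ⇒ r = 453.
Block count: b = v(v − 1)/6 = 907·906/6 = 821742/6 = 136957.

r = 453, b = 136957.


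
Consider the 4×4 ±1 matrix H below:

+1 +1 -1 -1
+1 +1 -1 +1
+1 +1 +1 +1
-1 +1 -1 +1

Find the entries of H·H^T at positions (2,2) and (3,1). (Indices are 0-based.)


Row 1 of H: [1, 1, -1, 1].
Row 2 of H: [1, 1, 1, 1].
Row 3 of H: [-1, 1, -1, 1].
(H·H^T)[2][2] = Σ_j H[2][j]·H[2][j] = (1)² + (1)² + (1)² + (1)² = 1 + 1 + 1 + 1 = 4.
(H·H^T)[3][1] = Σ_j H[3][j]·H[1][j] = (-1)·(1) + (1)·(1) + (-1)·(-1) + (1)·(1) = -1 + 1 + 1 + 1 = 2.
Rows 3 and 1 are not orthogonal (dot product = 2 ≠ 0), so H is not a Hadamard matrix.

(2,2) entry = 4; (3,1) entry = 2.


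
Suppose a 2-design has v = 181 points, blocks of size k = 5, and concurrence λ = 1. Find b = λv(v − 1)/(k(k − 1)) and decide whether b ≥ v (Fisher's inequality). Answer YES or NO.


r = λ(v − 1)/(k − 1) = 1·180/4 = 45.
b = vr/k = 181·45/5 = 1629.
Fisher's inequality: b ≥ v ⇔ 1629 ≥ 181? YES.

YES


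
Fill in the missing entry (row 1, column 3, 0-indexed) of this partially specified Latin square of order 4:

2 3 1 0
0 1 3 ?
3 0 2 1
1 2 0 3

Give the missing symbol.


Row 1 contains symbols [0, 1, 3] — missing [2].
Column 3 contains symbols [0, 1, 3] — missing [2].
The missing symbol must appear in both missing sets; intersection = [2].
Therefore the hidden value is 2.

Missing value = 2.


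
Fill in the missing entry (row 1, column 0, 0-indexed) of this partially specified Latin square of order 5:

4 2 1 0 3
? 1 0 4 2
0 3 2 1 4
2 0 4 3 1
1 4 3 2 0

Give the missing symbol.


Row 1 contains symbols [0, 1, 2, 4] — missing [3].
Column 0 contains symbols [0, 1, 2, 4] — missing [3].
The missing symbol must appear in both missing sets; intersection = [3].
Therefore the hidden value is 3.

Missing value = 3.


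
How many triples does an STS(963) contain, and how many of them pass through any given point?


An STS(v) is a 2-(v, 3, 1) BIBD: block size k = 3, λ = 1.
Replication: r(k − 1) = λ(v − 1) ⇒ r·2 = 963 − 1 = 962 ⇒ r = 481.
Block count: b = v(v − 1)/6 = 963·962/6 = 926406/6 = 154401.
(Check via bk = vr: 154401·3 = 463203 = 963·481 = 463203 ✓.)

r = 481, b = 154401.


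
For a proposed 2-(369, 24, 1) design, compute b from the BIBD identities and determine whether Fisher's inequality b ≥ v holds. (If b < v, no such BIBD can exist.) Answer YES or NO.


r = λ(v − 1)/(k − 1) = 1·368/23 = 16.
b = vr/k = 369·16/24 = 246.
Fisher's inequality: b ≥ v ⇔ 246 ≥ 369? NO.

NO


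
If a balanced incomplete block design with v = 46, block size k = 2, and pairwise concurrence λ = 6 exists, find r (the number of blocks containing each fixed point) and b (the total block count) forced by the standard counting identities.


Any 2-(v, k, λ) BIBD satisfies two necessary conditions:
  (i)  Each point sits in r blocks, and counting incidences through any fixed point gives r(k − 1) = λ(v − 1), so r = λ(v − 1)/(k − 1).
  (ii) Total incidences bk = vr, so b = vr/k.
Step 1: r = λ(v − 1)/(k − 1) = 6·(46 − 1)/(2 − 1) = 6·45/1 = 270/1 = 270.
Step 2: b = vr/k = 46·270/2 = 12420/2 = 6210.
Check integrality: r = 270 ∈ Z ✓, b = 6210 ∈ Z ✓.
(These identities are necessary conditions: they determine r and b for any design with these parameters, but do not by themselves prove that one exists.)

r = 270, b = 6210.
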